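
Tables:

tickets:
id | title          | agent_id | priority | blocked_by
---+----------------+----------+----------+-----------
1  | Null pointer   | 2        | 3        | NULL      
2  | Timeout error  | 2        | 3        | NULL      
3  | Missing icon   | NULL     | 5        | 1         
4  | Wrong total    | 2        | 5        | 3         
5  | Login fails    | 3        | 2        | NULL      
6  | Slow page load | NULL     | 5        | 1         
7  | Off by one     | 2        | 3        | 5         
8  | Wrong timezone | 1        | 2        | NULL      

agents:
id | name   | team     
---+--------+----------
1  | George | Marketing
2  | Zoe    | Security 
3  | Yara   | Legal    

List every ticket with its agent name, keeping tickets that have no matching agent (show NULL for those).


LEFT JOIN keeps every row from tickets (the left table); where agent_id has no match in agents, the agent columns become NULL. Walk through each ticket:
  - ticket 1 (Null pointer): agent_id=2 -> matches Zoe
  - ticket 2 (Timeout error): agent_id=2 -> matches Zoe
  - ticket 3 (Missing icon): agent_id=NULL, no match -> kept with NULL
  - ticket 4 (Wrong total): agent_id=2 -> matches Zoe
  - ticket 5 (Login fails): agent_id=3 -> matches Yara
  - ticket 6 (Slow page load): agent_id=NULL, no match -> kept with NULL
  - ticket 7 (Off by one): agent_id=2 -> matches Zoe
  - ticket 8 (Wrong timezone): agent_id=1 -> matches George
All 8 rows appear; 2 have NULL agent.

SQL:
SELECT a.title, b.name AS agent
FROM tickets a
LEFT JOIN agents b ON a.agent_id = b.id

Result:
title          | agent 
---------------+-------
Null pointer   | Zoe   
Timeout error  | Zoe   
Missing icon   | NULL  
Wrong total    | Zoe   
Login fails    | Yara  
Slow page load | NULL  
Off by one     | Zoe   
Wrong timezone | George


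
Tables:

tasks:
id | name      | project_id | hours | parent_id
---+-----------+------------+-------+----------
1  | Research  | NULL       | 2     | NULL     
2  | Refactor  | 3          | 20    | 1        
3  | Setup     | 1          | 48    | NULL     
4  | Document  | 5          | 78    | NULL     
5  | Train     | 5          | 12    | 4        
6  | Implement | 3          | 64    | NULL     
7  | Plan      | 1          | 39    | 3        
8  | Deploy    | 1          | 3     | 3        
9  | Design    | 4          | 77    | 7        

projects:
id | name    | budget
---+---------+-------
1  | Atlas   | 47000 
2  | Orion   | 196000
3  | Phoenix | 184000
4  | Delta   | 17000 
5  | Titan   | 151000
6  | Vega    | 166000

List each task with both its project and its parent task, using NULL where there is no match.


Two LEFT JOINs from the same base table tasks: one to projects via project_id, one to tasks itself via parent_id. Both are LEFT so every task is preserved.
Match against projects:
  - task 1 (Research): project_id=NULL, no match -> kept with NULL
  - task 2 (Refactor): project_id=3 -> matches Phoenix
  - task 3 (Setup): project_id=1 -> matches Atlas
  - task 4 (Document): project_id=5 -> matches Titan
  - task 5 (Train): project_id=5 -> matches Titan
  - task 6 (Implement): project_id=3 -> matches Phoenix
  - task 7 (Plan): project_id=1 -> matches Atlas
  - task 8 (Deploy): project_id=1 -> matches Atlas
  - task 9 (Design): project_id=4 -> matches Delta
Match against tasks (self):
  - task 1 (Research): parent_id=NULL -> NULL
  - task 2 (Refactor): parent_id=1 -> Research
  - task 3 (Setup): parent_id=NULL -> NULL
  - task 4 (Document): parent_id=NULL -> NULL
  - task 5 (Train): parent_id=4 -> Document
  - task 6 (Implement): parent_id=NULL -> NULL
  - task 7 (Plan): parent_id=3 -> Setup
  - task 8 (Deploy): parent_id=3 -> Setup
  - task 9 (Design): parent_id=7 -> Plan

SQL:
SELECT a.name, b.name AS project, c.name AS parent
FROM tasks a
LEFT JOIN projects b ON a.project_id = b.id
LEFT JOIN tasks c ON a.parent_id = c.id

Result:
name      | project | parent  
----------+---------+---------
Research  | NULL    | NULL    
Refactor  | Phoenix | Research
Setup     | Atlas   | NULL    
Document  | Titan   | NULL    
Train     | Titan   | Document
Implement | Phoenix | NULL    
Plan      | Atlas   | Setup   
Deploy    | Atlas   | Setup   
Design    | Delta   | Plan    


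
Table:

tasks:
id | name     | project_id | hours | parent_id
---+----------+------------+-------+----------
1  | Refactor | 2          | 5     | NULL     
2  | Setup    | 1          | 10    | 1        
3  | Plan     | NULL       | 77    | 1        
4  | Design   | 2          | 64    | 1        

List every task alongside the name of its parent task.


This is a self-join: tasks is joined to a second copy of itself, matching each row's parent_id to another row's id. Use LEFT JOIN so rows with parent_id=NULL are kept.
  - task 1 (Refactor): parent_id=NULL -> NULL
  - task 2 (Setup): parent_id=1 -> Refactor
  - task 3 (Plan): parent_id=1 -> Refactor
  - task 4 (Design): parent_id=1 -> Refactor

SQL:
SELECT a.name AS item, b.name AS parent
FROM tasks a
LEFT JOIN tasks b ON a.parent_id = b.id

Result:
item     | parent  
---------+---------
Refactor | NULL    
Setup    | Refactor
Plan     | Refactor
Design   | Refactor


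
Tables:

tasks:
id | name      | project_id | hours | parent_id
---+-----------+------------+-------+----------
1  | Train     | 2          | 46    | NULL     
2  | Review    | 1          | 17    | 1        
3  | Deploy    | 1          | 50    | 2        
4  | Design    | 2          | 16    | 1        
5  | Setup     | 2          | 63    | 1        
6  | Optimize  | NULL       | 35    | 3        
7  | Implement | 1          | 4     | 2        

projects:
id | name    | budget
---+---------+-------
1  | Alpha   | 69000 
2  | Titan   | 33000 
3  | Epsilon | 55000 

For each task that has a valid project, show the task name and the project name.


INNER JOIN keeps only tasks rows whose project_id matches an id in projects. Walk through each task:
  - task 1 (Train): project_id=2 -> matches Titan
  - task 2 (Review): project_id=1 -> matches Alpha
  - task 3 (Deploy): project_id=1 -> matches Alpha
  - task 4 (Design): project_id=2 -> matches Titan
  - task 5 (Setup): project_id=2 -> matches Titan
  - task 6 (Optimize): project_id=NULL, no match -> dropped
  - task 7 (Implement): project_id=1 -> matches Alpha
So 1 of 7 rows is dropped.

SQL:
SELECT a.name, b.name AS project
FROM tasks a
INNER JOIN projects b ON a.project_id = b.id

Result:
name      | project
----------+--------
Train     | Titan  
Review    | Alpha  
Deploy    | Alpha  
Design    | Titan  
Setup     | Titan  
Implement | Alpha  


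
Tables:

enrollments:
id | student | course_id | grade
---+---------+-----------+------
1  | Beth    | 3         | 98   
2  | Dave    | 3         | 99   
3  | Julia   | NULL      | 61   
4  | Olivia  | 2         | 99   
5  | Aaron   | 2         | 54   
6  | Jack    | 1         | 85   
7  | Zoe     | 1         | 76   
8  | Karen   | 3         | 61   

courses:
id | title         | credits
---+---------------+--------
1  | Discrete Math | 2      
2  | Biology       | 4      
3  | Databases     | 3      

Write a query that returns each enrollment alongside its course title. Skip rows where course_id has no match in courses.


INNER JOIN keeps only enrollments rows whose course_id matches an id in courses. Walk through each enrollment:
  - enrollment 1 (Beth): course_id=3 -> matches Databases
  - enrollment 2 (Dave): course_id=3 -> matches Databases
  - enrollment 3 (Julia): course_id=NULL, no match -> dropped
  - enrollment 4 (Olivia): course_id=2 -> matches Biology
  - enrollment 5 (Aaron): course_id=2 -> matches Biology
  - enrollment 6 (Jack): course_id=1 -> matches Discrete Math
  - enrollment 7 (Zoe): course_id=1 -> matches Discrete Math
  - enrollment 8 (Karen): course_id=3 -> matches Databases
So 1 of 8 rows is dropped.

SQL:
SELECT a.student, b.title AS course
FROM enrollments a
INNER JOIN courses b ON a.course_id = b.id

Result:
student | course       
--------+--------------
Beth    | Databases    
Dave    | Databases    
Olivia  | Biology      
Aaron   | Biology      
Jack    | Discrete Math
Zoe     | Discrete Math
Karen   | Databases    


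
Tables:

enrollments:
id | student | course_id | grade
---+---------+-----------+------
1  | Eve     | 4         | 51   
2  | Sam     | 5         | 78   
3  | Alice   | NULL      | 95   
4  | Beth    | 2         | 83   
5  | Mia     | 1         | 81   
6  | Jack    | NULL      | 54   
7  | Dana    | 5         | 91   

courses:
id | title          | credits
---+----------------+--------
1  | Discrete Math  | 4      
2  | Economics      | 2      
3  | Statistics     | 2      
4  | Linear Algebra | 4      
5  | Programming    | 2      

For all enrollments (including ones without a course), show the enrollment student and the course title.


LEFT JOIN keeps every row from enrollments (the left table); where course_id has no match in courses, the course columns become NULL. Walk through each enrollment:
  - enrollment 1 (Eve): course_id=4 -> matches Linear Algebra
  - enrollment 2 (Sam): course_id=5 -> matches Programming
  - enrollment 3 (Alice): course_id=NULL, no match -> kept with NULL
  - enrollment 4 (Beth): course_id=2 -> matches Economics
  - enrollment 5 (Mia): course_id=1 -> matches Discrete Math
  - enrollment 6 (Jack): course_id=NULL, no match -> kept with NULL
  - enrollment 7 (Dana): course_id=5 -> matches Programming
All 7 rows appear; 2 have NULL course.

SQL:
SELECT a.student, b.title AS course
FROM enrollments a
LEFT JOIN courses b ON a.course_id = b.id

Result:
student | course        
--------+---------------
Eve     | Linear Algebra
Sam     | Programming   
Alice   | NULL          
Beth    | Economics     
Mia     | Discrete Math 
Jack    | NULL          
Dana    | Programming   


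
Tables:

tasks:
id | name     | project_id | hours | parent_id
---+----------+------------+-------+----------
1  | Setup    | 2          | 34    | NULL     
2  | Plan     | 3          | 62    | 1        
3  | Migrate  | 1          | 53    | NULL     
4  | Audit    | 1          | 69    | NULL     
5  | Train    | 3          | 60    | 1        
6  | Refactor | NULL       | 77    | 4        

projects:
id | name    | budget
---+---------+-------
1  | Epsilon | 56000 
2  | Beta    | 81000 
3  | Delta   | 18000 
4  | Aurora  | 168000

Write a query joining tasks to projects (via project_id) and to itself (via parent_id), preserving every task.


Two LEFT JOINs from the same base table tasks: one to projects via project_id, one to tasks itself via parent_id. Both are LEFT so every task is preserved.
Match against projects:
  - task 1 (Setup): project_id=2 -> matches Beta
  - task 2 (Plan): project_id=3 -> matches Delta
  - task 3 (Migrate): project_id=1 -> matches Epsilon
  - task 4 (Audit): project_id=1 -> matches Epsilon
  - task 5 (Train): project_id=3 -> matches Delta
  - task 6 (Refactor): project_id=NULL, no match -> kept with NULL
Match against tasks (self):
  - task 1 (Setup): parent_id=NULL -> NULL
  - task 2 (Plan): parent_id=1 -> Setup
  - task 3 (Migrate): parent_id=NULL -> NULL
  - task 4 (Audit): parent_id=NULL -> NULL
  - task 5 (Train): parent_id=1 -> Setup
  - task 6 (Refactor): parent_id=4 -> Audit

SQL:
SELECT a.name, b.name AS project, c.name AS parent
FROM tasks a
LEFT JOIN projects b ON a.project_id = b.id
LEFT JOIN tasks c ON a.parent_id = c.id

Result:
name     | project | parent
---------+---------+-------
Setup    | Beta    | NULL  
Plan     | Delta   | Setup 
Migrate  | Epsilon | NULL  
Audit    | Epsilon | NULL  
Train    | Delta   | Setup 
Refactor | NULL    | Audit 


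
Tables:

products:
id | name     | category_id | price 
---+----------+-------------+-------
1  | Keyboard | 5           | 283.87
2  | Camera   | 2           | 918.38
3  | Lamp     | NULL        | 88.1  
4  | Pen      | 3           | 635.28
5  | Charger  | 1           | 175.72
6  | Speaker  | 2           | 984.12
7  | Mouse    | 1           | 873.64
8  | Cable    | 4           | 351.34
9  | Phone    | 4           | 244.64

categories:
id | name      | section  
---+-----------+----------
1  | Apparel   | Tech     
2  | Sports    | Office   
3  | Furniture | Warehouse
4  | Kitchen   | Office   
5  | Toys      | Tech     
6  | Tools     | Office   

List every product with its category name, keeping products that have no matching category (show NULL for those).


LEFT JOIN keeps every row from products (the left table); where category_id has no match in categories, the category columns become NULL. Walk through each product:
  - product 1 (Keyboard): category_id=5 -> matches Toys
  - product 2 (Camera): category_id=2 -> matches Sports
  - product 3 (Lamp): category_id=NULL, no match -> kept with NULL
  - product 4 (Pen): category_id=3 -> matches Furniture
  - product 5 (Charger): category_id=1 -> matches Apparel
  - product 6 (Speaker): category_id=2 -> matches Sports
  - product 7 (Mouse): category_id=1 -> matches Apparel
  - product 8 (Cable): category_id=4 -> matches Kitchen
  - product 9 (Phone): category_id=4 -> matches Kitchen
All 9 rows appear; 1 has NULL category.

SQL:
SELECT a.name, b.name AS category
FROM products a
LEFT JOIN categories b ON a.category_id = b.id

Result:
name     | category 
---------+----------
Keyboard | Toys     
Camera   | Sports   
Lamp     | NULL     
Pen      | Furniture
Charger  | Apparel  
Speaker  | Sports   
Mouse    | Apparel  
Cable    | Kitchen  
Phone    | Kitchen  


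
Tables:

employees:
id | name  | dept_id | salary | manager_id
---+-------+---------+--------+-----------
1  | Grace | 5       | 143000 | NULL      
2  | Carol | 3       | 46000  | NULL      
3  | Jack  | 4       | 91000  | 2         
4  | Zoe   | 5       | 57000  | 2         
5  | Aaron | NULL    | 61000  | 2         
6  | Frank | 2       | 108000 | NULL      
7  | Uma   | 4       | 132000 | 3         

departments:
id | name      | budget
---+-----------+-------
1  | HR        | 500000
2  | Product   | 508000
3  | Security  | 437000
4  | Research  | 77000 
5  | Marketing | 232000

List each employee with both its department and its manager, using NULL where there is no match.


Two LEFT JOINs from the same base table employees: one to departments via dept_id, one to employees itself via manager_id. Both are LEFT so every employee is preserved.
Match against departments:
  - employee 1 (Grace): dept_id=5 -> matches Marketing
  - employee 2 (Carol): dept_id=3 -> matches Security
  - employee 3 (Jack): dept_id=4 -> matches Research
  - employee 4 (Zoe): dept_id=5 -> matches Marketing
  - employee 5 (Aaron): dept_id=NULL, no match -> kept with NULL
  - employee 6 (Frank): dept_id=2 -> matches Product
  - employee 7 (Uma): dept_id=4 -> matches Research
Match against employees (self):
  - employee 1 (Grace): manager_id=NULL -> NULL
  - employee 2 (Carol): manager_id=NULL -> NULL
  - employee 3 (Jack): manager_id=2 -> Carol
  - employee 4 (Zoe): manager_id=2 -> Carol
  - employee 5 (Aaron): manager_id=2 -> Carol
  - employee 6 (Frank): manager_id=NULL -> NULL
  - employee 7 (Uma): manager_id=3 -> Jack

SQL:
SELECT a.name, b.name AS department, c.name AS manager
FROM employees a
LEFT JOIN departments b ON a.dept_id = b.id
LEFT JOIN employees c ON a.manager_id = c.id

Result:
name  | department | manager
------+------------+--------
Grace | Marketing  | NULL   
Carol | Security   | NULL   
Jack  | Research   | Carol  
Zoe   | Marketing  | Carol  
Aaron | NULL       | Carol  
Frank | Product    | NULL   
Uma   | Research   | Jack   


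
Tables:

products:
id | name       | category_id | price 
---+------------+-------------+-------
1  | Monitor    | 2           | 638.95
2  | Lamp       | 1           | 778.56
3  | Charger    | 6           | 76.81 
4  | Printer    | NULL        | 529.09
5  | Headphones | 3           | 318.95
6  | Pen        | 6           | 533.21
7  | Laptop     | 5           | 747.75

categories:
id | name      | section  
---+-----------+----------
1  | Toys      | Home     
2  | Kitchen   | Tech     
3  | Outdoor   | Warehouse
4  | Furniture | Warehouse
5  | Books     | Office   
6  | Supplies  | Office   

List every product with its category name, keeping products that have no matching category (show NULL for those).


LEFT JOIN keeps every row from products (the left table); where category_id has no match in categories, the category columns become NULL. Walk through each product:
  - product 1 (Monitor): category_id=2 -> matches Kitchen
  - product 2 (Lamp): category_id=1 -> matches Toys
  - product 3 (Charger): category_id=6 -> matches Supplies
  - product 4 (Printer): category_id=NULL, no match -> kept with NULL
  - product 5 (Headphones): category_id=3 -> matches Outdoor
  - product 6 (Pen): category_id=6 -> matches Supplies
  - product 7 (Laptop): category_id=5 -> matches Books
All 7 rows appear; 1 has NULL category.

SQL:
SELECT a.name, b.name AS category
FROM products a
LEFT JOIN categories b ON a.category_id = b.id

Result:
name       | category
-----------+---------
Monitor    | Kitchen 
Lamp       | Toys    
Charger    | Supplies
Printer    | NULL    
Headphones | Outdoor 
Pen        | Supplies
Laptop     | Books   


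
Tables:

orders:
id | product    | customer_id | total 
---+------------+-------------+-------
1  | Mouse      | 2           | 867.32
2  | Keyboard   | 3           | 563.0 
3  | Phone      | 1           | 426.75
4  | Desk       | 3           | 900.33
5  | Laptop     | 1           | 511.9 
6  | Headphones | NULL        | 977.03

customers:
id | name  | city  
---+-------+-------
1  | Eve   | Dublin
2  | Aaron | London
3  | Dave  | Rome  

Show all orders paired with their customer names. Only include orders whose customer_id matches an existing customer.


INNER JOIN keeps only orders rows whose customer_id matches an id in customers. Walk through each order:
  - order 1 (Mouse): customer_id=2 -> matches Aaron
  - order 2 (Keyboard): customer_id=3 -> matches Dave
  - order 3 (Phone): customer_id=1 -> matches Eve
  - order 4 (Desk): customer_id=3 -> matches Dave
  - order 5 (Laptop): customer_id=1 -> matches Eve
  - order 6 (Headphones): customer_id=NULL, no match -> dropped
So 1 of 6 rows is dropped.

SQL:
SELECT a.product, b.name AS customer
FROM orders a
INNER JOIN customers b ON a.customer_id = b.id

Result:
product  | customer
---------+---------
Mouse    | Aaron   
Keyboard | Dave    
Phone    | Eve     
Desk     | Dave    
Laptop   | Eve     


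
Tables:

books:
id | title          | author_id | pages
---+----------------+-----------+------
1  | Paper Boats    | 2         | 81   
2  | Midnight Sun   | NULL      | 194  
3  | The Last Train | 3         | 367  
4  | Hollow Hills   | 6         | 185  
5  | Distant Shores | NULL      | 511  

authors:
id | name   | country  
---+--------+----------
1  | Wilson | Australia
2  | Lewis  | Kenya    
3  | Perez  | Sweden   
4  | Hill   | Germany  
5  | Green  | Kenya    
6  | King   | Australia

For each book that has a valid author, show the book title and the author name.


INNER JOIN keeps only books rows whose author_id matches an id in authors. Walk through each book:
  - book 1 (Paper Boats): author_id=2 -> matches Lewis
  - book 2 (Midnight Sun): author_id=NULL, no match -> dropped
  - book 3 (The Last Train): author_id=3 -> matches Perez
  - book 4 (Hollow Hills): author_id=6 -> matches King
  - book 5 (Distant Shores): author_id=NULL, no match -> dropped
So 2 of 5 rows are dropped.

SQL:
SELECT a.title, b.name AS author
FROM books a
INNER JOIN authors b ON a.author_id = b.id

Result:
title          | author
---------------+-------
Paper Boats    | Lewis 
The Last Train | Perez 
Hollow Hills   | King  


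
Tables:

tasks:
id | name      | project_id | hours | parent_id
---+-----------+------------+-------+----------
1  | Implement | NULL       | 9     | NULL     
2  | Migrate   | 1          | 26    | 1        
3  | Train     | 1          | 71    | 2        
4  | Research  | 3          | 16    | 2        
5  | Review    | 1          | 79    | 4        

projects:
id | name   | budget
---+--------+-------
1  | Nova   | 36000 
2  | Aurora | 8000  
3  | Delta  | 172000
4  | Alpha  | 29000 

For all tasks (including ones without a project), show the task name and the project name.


LEFT JOIN keeps every row from tasks (the left table); where project_id has no match in projects, the project columns become NULL. Walk through each task:
  - task 1 (Implement): project_id=NULL, no match -> kept with NULL
  - task 2 (Migrate): project_id=1 -> matches Nova
  - task 3 (Train): project_id=1 -> matches Nova
  - task 4 (Research): project_id=3 -> matches Delta
  - task 5 (Review): project_id=1 -> matches Nova
All 5 rows appear; 1 has NULL project.

SQL:
SELECT a.name, b.name AS project
FROM tasks a
LEFT JOIN projects b ON a.project_id = b.id

Result:
name      | project
----------+--------
Implement | NULL   
Migrate   | Nova   
Train     | Nova   
Research  | Delta  
Review    | Nova   


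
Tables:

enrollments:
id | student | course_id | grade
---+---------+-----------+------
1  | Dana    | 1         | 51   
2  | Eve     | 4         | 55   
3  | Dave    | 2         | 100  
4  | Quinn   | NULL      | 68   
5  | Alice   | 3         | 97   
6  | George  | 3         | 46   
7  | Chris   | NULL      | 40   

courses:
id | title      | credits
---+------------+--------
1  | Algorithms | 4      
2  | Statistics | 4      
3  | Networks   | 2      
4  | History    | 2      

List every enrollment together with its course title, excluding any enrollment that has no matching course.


INNER JOIN keeps only enrollments rows whose course_id matches an id in courses. Walk through each enrollment:
  - enrollment 1 (Dana): course_id=1 -> matches Algorithms
  - enrollment 2 (Eve): course_id=4 -> matches History
  - enrollment 3 (Dave): course_id=2 -> matches Statistics
  - enrollment 4 (Quinn): course_id=NULL, no match -> dropped
  - enrollment 5 (Alice): course_id=3 -> matches Networks
  - enrollment 6 (George): course_id=3 -> matches Networks
  - enrollment 7 (Chris): course_id=NULL, no match -> dropped
So 2 of 7 rows are dropped.

SQL:
SELECT a.student, b.title AS course
FROM enrollments a
INNER JOIN courses b ON a.course_id = b.id

Result:
student | course    
--------+-----------
Dana    | Algorithms
Eve     | History   
Dave    | Statistics
Alice   | Networks  
George  | Networks  


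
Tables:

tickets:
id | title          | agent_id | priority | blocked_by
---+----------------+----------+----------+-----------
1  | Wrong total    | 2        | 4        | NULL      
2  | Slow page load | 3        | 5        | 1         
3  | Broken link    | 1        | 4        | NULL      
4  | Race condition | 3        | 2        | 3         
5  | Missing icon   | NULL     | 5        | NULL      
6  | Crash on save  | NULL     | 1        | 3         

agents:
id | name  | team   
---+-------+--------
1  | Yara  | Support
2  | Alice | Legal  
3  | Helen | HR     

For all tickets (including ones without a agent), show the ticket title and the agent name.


LEFT JOIN keeps every row from tickets (the left table); where agent_id has no match in agents, the agent columns become NULL. Walk through each ticket:
  - ticket 1 (Wrong total): agent_id=2 -> matches Alice
  - ticket 2 (Slow page load): agent_id=3 -> matches Helen
  - ticket 3 (Broken link): agent_id=1 -> matches Yara
  - ticket 4 (Race condition): agent_id=3 -> matches Helen
  - ticket 5 (Missing icon): agent_id=NULL, no match -> kept with NULL
  - ticket 6 (Crash on save): agent_id=NULL, no match -> kept with NULL
All 6 rows appear; 2 have NULL agent.

SQL:
SELECT a.title, b.name AS agent
FROM tickets a
LEFT JOIN agents b ON a.agent_id = b.id

Result:
title          | agent
---------------+------
Wrong total    | Alice
Slow page load | Helen
Broken link    | Yara 
Race condition | Helen
Missing icon   | NULL 
Crash on save  | NULL 


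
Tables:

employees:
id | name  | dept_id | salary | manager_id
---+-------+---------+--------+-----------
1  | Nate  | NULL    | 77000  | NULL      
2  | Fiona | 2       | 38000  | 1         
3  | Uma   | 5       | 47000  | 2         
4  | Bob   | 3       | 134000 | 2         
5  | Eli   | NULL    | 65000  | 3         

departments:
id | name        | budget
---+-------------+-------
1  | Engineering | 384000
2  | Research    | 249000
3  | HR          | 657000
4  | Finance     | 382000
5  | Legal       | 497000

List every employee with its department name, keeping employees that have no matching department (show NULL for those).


LEFT JOIN keeps every row from employees (the left table); where dept_id has no match in departments, the department columns become NULL. Walk through each employee:
  - employee 1 (Nate): dept_id=NULL, no match -> kept with NULL
  - employee 2 (Fiona): dept_id=2 -> matches Research
  - employee 3 (Uma): dept_id=5 -> matches Legal
  - employee 4 (Bob): dept_id=3 -> matches HR
  - employee 5 (Eli): dept_id=NULL, no match -> kept with NULL
All 5 rows appear; 2 have NULL department.

SQL:
SELECT a.name, b.name AS department
FROM employees a
LEFT JOIN departments b ON a.dept_id = b.id

Result:
name  | department
------+-----------
Nate  | NULL      
Fiona | Research  
Uma   | Legal     
Bob   | HR        
Eli   | NULL      


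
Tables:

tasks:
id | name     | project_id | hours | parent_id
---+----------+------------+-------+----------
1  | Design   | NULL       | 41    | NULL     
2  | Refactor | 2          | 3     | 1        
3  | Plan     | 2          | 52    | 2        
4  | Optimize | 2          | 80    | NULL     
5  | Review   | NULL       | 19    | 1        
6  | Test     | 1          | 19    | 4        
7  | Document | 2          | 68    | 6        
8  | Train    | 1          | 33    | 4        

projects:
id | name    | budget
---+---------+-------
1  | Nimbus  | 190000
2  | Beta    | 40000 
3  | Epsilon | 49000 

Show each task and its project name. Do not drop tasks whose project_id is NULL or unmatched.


LEFT JOIN keeps every row from tasks (the left table); where project_id has no match in projects, the project columns become NULL. Walk through each task:
  - task 1 (Design): project_id=NULL, no match -> kept with NULL
  - task 2 (Refactor): project_id=2 -> matches Beta
  - task 3 (Plan): project_id=2 -> matches Beta
  - task 4 (Optimize): project_id=2 -> matches Beta
  - task 5 (Review): project_id=NULL, no match -> kept with NULL
  - task 6 (Test): project_id=1 -> matches Nimbus
  - task 7 (Document): project_id=2 -> matches Beta
  - task 8 (Train): project_id=1 -> matches Nimbus
All 8 rows appear; 2 have NULL project.

SQL:
SELECT a.name, b.name AS project
FROM tasks a
LEFT JOIN projects b ON a.project_id = b.id

Result:
name     | project
---------+--------
Design   | NULL   
Refactor | Beta   
Plan     | Beta   
Optimize | Beta   
Review   | NULL   
Test     | Nimbus 
Document | Beta   
Train    | Nimbus 


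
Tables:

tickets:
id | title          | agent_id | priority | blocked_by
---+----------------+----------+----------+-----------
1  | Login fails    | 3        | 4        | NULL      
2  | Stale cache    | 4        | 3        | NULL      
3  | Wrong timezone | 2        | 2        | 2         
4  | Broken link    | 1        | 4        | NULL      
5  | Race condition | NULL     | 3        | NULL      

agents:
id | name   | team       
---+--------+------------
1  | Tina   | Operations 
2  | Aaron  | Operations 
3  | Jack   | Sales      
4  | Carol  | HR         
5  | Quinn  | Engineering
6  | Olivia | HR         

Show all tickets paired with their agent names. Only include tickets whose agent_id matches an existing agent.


INNER JOIN keeps only tickets rows whose agent_id matches an id in agents. Walk through each ticket:
  - ticket 1 (Login fails): agent_id=3 -> matches Jack
  - ticket 2 (Stale cache): agent_id=4 -> matches Carol
  - ticket 3 (Wrong timezone): agent_id=2 -> matches Aaron
  - ticket 4 (Broken link): agent_id=1 -> matches Tina
  - ticket 5 (Race condition): agent_id=NULL, no match -> dropped
So 1 of 5 rows is dropped.

SQL:
SELECT a.title, b.name AS agent
FROM tickets a
INNER JOIN agents b ON a.agent_id = b.id

Result:
title          | agent
---------------+------
Login fails    | Jack 
Stale cache    | Carol
Wrong timezone | Aaron
Broken link    | Tina 


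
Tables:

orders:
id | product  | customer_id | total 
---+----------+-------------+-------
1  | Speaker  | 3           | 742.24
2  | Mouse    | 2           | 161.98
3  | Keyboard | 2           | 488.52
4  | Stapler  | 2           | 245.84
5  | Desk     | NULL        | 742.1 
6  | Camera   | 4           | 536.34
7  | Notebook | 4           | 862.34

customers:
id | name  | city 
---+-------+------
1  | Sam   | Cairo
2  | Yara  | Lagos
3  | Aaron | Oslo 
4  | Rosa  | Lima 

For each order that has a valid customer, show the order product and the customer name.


INNER JOIN keeps only orders rows whose customer_id matches an id in customers. Walk through each order:
  - order 1 (Speaker): customer_id=3 -> matches Aaron
  - order 2 (Mouse): customer_id=2 -> matches Yara
  - order 3 (Keyboard): customer_id=2 -> matches Yara
  - order 4 (Stapler): customer_id=2 -> matches Yara
  - order 5 (Desk): customer_id=NULL, no match -> dropped
  - order 6 (Camera): customer_id=4 -> matches Rosa
  - order 7 (Notebook): customer_id=4 -> matches Rosa
So 1 of 7 rows is dropped.

SQL:
SELECT a.product, b.name AS customer
FROM orders a
INNER JOIN customers b ON a.customer_id = b.id

Result:
product  | customer
---------+---------
Speaker  | Aaron   
Mouse    | Yara    
Keyboard | Yara    
Stapler  | Yara    
Camera   | Rosa    
Notebook | Rosa    


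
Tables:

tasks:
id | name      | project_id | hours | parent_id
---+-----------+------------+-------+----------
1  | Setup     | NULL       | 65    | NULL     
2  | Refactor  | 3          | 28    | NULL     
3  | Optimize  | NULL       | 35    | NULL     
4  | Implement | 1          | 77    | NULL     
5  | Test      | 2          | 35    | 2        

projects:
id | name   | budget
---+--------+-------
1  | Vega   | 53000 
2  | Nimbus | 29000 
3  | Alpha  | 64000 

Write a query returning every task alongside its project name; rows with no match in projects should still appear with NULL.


LEFT JOIN keeps every row from tasks (the left table); where project_id has no match in projects, the project columns become NULL. Walk through each task:
  - task 1 (Setup): project_id=NULL, no match -> kept with NULL
  - task 2 (Refactor): project_id=3 -> matches Alpha
  - task 3 (Optimize): project_id=NULL, no match -> kept with NULL
  - task 4 (Implement): project_id=1 -> matches Vega
  - task 5 (Test): project_id=2 -> matches Nimbus
All 5 rows appear; 2 have NULL project.

SQL:
SELECT a.name, b.name AS project
FROM tasks a
LEFT JOIN projects b ON a.project_id = b.id

Result:
name      | project
----------+--------
Setup     | NULL   
Refactor  | Alpha  
Optimize  | NULL   
Implement | Vega   
Test      | Nimbus 


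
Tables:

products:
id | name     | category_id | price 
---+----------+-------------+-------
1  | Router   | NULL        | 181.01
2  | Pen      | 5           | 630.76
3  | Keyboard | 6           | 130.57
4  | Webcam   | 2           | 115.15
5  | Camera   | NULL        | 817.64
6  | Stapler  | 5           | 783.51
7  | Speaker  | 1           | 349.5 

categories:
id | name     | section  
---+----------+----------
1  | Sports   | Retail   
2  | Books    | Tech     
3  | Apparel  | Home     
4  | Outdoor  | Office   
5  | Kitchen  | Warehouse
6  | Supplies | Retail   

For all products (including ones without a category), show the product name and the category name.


LEFT JOIN keeps every row from products (the left table); where category_id has no match in categories, the category columns become NULL. Walk through each product:
  - product 1 (Router): category_id=NULL, no match -> kept with NULL
  - product 2 (Pen): category_id=5 -> matches Kitchen
  - product 3 (Keyboard): category_id=6 -> matches Supplies
  - product 4 (Webcam): category_id=2 -> matches Books
  - product 5 (Camera): category_id=NULL, no match -> kept with NULL
  - product 6 (Stapler): category_id=5 -> matches Kitchen
  - product 7 (Speaker): category_id=1 -> matches Sports
All 7 rows appear; 2 have NULL category.

SQL:
SELECT a.name, b.name AS category
FROM products a
LEFT JOIN categories b ON a.category_id = b.id

Result:
name     | category
---------+---------
Router   | NULL    
Pen      | Kitchen 
Keyboard | Supplies
Webcam   | Books   
Camera   | NULL    
Stapler  | Kitchen 
Speaker  | Sports  


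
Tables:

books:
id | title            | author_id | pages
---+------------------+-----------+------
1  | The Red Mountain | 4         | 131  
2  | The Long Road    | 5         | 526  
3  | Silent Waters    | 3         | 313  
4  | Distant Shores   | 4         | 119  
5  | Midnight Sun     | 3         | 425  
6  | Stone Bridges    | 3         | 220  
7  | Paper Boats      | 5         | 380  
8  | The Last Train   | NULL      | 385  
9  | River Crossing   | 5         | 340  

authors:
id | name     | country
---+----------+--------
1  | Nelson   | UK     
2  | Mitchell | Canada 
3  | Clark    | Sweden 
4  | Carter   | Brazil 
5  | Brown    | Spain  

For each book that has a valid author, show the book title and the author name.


INNER JOIN keeps only books rows whose author_id matches an id in authors. Walk through each book:
  - book 1 (The Red Mountain): author_id=4 -> matches Carter
  - book 2 (The Long Road): author_id=5 -> matches Brown
  - book 3 (Silent Waters): author_id=3 -> matches Clark
  - book 4 (Distant Shores): author_id=4 -> matches Carter
  - book 5 (Midnight Sun): author_id=3 -> matches Clark
  - book 6 (Stone Bridges): author_id=3 -> matches Clark
  - book 7 (Paper Boats): author_id=5 -> matches Brown
  - book 8 (The Last Train): author_id=NULL, no match -> dropped
  - book 9 (River Crossing): author_id=5 -> matches Brown
So 1 of 9 rows is dropped.

SQL:
SELECT a.title, b.name AS author
FROM books a
INNER JOIN authors b ON a.author_id = b.id

Result:
title            | author
-----------------+-------
The Red Mountain | Carter
The Long Road    | Brown 
Silent Waters    | Clark 
Distant Shores   | Carter
Midnight Sun     | Clark 
Stone Bridges    | Clark 
Paper Boats      | Brown 
River Crossing   | Brown 


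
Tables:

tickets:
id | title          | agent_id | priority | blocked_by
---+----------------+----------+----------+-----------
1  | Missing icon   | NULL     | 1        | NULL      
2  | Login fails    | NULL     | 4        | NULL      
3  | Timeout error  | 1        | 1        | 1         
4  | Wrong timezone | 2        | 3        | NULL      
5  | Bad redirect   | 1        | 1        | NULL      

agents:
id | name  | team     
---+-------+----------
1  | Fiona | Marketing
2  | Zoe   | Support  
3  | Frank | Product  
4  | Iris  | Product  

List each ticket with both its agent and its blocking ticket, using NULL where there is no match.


Two LEFT JOINs from the same base table tickets: one to agents via agent_id, one to tickets itself via blocked_by. Both are LEFT so every ticket is preserved.
Match against agents:
  - ticket 1 (Missing icon): agent_id=NULL, no match -> kept with NULL
  - ticket 2 (Login fails): agent_id=NULL, no match -> kept with NULL
  - ticket 3 (Timeout error): agent_id=1 -> matches Fiona
  - ticket 4 (Wrong timezone): agent_id=2 -> matches Zoe
  - ticket 5 (Bad redirect): agent_id=1 -> matches Fiona
Match against tickets (self):
  - ticket 1 (Missing icon): blocked_by=NULL -> NULL
  - ticket 2 (Login fails): blocked_by=NULL -> NULL
  - ticket 3 (Timeout error): blocked_by=1 -> Missing icon
  - ticket 4 (Wrong timezone): blocked_by=NULL -> NULL
  - ticket 5 (Bad redirect): blocked_by=NULL -> NULL

SQL:
SELECT a.title, b.name AS agent, c.title AS blocked_by
FROM tickets a
LEFT JOIN agents b ON a.agent_id = b.id
LEFT JOIN tickets c ON a.blocked_by = c.id

Result:
title          | agent | blocked_by  
---------------+-------+-------------
Missing icon   | NULL  | NULL        
Login fails    | NULL  | NULL        
Timeout error  | Fiona | Missing icon
Wrong timezone | Zoe   | NULL        
Bad redirect   | Fiona | NULL        


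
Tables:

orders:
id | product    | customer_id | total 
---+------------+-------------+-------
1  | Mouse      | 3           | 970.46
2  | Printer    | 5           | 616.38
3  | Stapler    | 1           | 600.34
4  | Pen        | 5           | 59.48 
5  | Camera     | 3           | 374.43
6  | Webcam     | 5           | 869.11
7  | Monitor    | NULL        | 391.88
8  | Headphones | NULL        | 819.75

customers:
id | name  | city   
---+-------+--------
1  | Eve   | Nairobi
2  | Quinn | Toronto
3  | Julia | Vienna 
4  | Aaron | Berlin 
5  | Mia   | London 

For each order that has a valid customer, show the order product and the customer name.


INNER JOIN keeps only orders rows whose customer_id matches an id in customers. Walk through each order:
  - order 1 (Mouse): customer_id=3 -> matches Julia
  - order 2 (Printer): customer_id=5 -> matches Mia
  - order 3 (Stapler): customer_id=1 -> matches Eve
  - order 4 (Pen): customer_id=5 -> matches Mia
  - order 5 (Camera): customer_id=3 -> matches Julia
  - order 6 (Webcam): customer_id=5 -> matches Mia
  - order 7 (Monitor): customer_id=NULL, no match -> dropped
  - order 8 (Headphones): customer_id=NULL, no match -> dropped
So 2 of 8 rows are dropped.

SQL:
SELECT a.product, b.name AS customer
FROM orders a
INNER JOIN customers b ON a.customer_id = b.id

Result:
product | customer
--------+---------
Mouse   | Julia   
Printer | Mia     
Stapler | Eve     
Pen     | Mia     
Camera  | Julia   
Webcam  | Mia     


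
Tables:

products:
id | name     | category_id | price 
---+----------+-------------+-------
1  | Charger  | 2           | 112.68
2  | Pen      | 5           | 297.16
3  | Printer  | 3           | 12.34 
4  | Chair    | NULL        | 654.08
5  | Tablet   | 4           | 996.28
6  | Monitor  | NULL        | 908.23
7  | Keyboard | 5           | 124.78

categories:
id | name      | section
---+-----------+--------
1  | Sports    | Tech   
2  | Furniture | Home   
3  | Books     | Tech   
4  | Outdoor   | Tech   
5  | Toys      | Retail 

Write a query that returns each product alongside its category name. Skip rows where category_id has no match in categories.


INNER JOIN keeps only products rows whose category_id matches an id in categories. Walk through each product:
  - product 1 (Charger): category_id=2 -> matches Furniture
  - product 2 (Pen): category_id=5 -> matches Toys
  - product 3 (Printer): category_id=3 -> matches Books
  - product 4 (Chair): category_id=NULL, no match -> dropped
  - product 5 (Tablet): category_id=4 -> matches Outdoor
  - product 6 (Monitor): category_id=NULL, no match -> dropped
  - product 7 (Keyboard): category_id=5 -> matches Toys
So 2 of 7 rows are dropped.

SQL:
SELECT a.name, b.name AS category
FROM products a
INNER JOIN categories b ON a.category_id = b.id

Result:
name     | category 
---------+----------
Charger  | Furniture
Pen      | Toys     
Printer  | Books    
Tablet   | Outdoor  
Keyboard | Toys     


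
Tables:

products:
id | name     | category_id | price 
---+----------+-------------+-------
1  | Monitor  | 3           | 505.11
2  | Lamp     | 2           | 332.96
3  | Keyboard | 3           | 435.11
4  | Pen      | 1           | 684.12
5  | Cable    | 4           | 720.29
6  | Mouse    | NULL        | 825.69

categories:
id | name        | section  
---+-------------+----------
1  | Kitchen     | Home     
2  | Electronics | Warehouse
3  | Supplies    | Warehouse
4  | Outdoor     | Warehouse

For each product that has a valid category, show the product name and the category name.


INNER JOIN keeps only products rows whose category_id matches an id in categories. Walk through each product:
  - product 1 (Monitor): category_id=3 -> matches Supplies
  - product 2 (Lamp): category_id=2 -> matches Electronics
  - product 3 (Keyboard): category_id=3 -> matches Supplies
  - product 4 (Pen): category_id=1 -> matches Kitchen
  - product 5 (Cable): category_id=4 -> matches Outdoor
  - product 6 (Mouse): category_id=NULL, no match -> dropped
So 1 of 6 rows is dropped.

SQL:
SELECT a.name, b.name AS category
FROM products a
INNER JOIN categories b ON a.category_id = b.id

Result:
name     | category   
---------+------------
Monitor  | Supplies   
Lamp     | Electronics
Keyboard | Supplies   
Pen      | Kitchen    
Cable    | Outdoor    


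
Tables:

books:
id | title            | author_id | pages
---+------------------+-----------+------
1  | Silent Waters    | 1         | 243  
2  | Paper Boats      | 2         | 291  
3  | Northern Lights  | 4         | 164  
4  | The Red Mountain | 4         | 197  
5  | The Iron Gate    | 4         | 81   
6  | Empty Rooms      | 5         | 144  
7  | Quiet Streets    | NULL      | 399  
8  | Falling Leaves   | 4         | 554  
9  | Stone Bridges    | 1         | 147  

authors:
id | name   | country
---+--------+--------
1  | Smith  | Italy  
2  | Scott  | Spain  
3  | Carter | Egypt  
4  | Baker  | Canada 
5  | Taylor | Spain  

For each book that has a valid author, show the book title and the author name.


INNER JOIN keeps only books rows whose author_id matches an id in authors. Walk through each book:
  - book 1 (Silent Waters): author_id=1 -> matches Smith
  - book 2 (Paper Boats): author_id=2 -> matches Scott
  - book 3 (Northern Lights): author_id=4 -> matches Baker
  - book 4 (The Red Mountain): author_id=4 -> matches Baker
  - book 5 (The Iron Gate): author_id=4 -> matches Baker
  - book 6 (Empty Rooms): author_id=5 -> matches Taylor
  - book 7 (Quiet Streets): author_id=NULL, no match -> dropped
  - book 8 (Falling Leaves): author_id=4 -> matches Baker
  - book 9 (Stone Bridges): author_id=1 -> matches Smith
So 1 of 9 rows is dropped.

SQL:
SELECT a.title, b.name AS author
FROM books a
INNER JOIN authors b ON a.author_id = b.id

Result:
title            | author
-----------------+-------
Silent Waters    | Smith 
Paper Boats      | Scott 
Northern Lights  | Baker 
The Red Mountain | Baker 
The Iron Gate    | Baker 
Empty Rooms      | Taylor
Falling Leaves   | Baker 
Stone Bridges    | Smith 
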